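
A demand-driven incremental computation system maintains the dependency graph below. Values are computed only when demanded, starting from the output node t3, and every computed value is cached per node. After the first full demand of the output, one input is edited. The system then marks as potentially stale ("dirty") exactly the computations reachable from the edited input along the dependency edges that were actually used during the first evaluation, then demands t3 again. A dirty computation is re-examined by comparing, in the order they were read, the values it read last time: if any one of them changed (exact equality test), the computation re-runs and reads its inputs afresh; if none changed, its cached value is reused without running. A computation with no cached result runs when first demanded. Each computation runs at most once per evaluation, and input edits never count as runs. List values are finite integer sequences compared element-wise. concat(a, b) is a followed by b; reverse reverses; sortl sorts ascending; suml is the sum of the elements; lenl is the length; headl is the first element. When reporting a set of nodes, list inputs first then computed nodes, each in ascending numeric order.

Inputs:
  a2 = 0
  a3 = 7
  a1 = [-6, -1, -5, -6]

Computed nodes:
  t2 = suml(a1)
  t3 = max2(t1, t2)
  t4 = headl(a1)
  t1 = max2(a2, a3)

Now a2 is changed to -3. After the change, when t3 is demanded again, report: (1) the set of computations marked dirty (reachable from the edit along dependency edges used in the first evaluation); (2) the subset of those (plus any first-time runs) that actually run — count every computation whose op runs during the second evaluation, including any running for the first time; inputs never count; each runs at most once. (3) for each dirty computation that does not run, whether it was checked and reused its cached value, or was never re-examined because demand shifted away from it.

First evaluation (everything demanded from the output):
  t1 = max2(0, 7) = 7
  t2 = suml([-6, -1, -5, -6]) = -18
  t3 = max2(7, -18) = 7

Propagation after the edit:
  t1: runs — a2 0->-3; result 7 (same value as before).
  t3: checked — values it read are unchanged (t1 unchanged, t2 unchanged); reused cached 7 without running.

Key observation: the change is absorbed at t1 — it re-runs but produces the same value, and the output's value is unchanged.

Marked dirty: t1, t3.
Computations that run: t1 — 1 in total.
Checked but reused from cache: t3.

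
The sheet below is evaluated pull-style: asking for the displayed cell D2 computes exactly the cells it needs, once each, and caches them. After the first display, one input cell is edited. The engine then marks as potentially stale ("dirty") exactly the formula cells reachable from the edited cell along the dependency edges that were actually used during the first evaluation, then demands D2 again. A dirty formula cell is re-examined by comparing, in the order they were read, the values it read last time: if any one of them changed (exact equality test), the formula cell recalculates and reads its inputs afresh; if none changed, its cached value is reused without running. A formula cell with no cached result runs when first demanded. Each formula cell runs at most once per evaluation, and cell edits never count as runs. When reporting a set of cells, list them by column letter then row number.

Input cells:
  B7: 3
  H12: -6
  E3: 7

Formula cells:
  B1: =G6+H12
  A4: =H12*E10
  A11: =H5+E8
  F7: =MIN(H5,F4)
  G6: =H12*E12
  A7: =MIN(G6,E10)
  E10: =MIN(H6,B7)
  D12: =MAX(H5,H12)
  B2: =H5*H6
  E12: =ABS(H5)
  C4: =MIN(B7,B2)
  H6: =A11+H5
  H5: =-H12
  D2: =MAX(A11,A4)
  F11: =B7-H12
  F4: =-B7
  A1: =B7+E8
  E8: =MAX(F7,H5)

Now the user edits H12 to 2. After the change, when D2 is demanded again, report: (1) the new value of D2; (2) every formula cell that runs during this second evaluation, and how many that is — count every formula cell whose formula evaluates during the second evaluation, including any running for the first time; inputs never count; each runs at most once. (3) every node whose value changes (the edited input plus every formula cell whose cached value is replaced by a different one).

First demand of the output computes:
  F4 = -(3) = -3
  H5 = -(-6) = 6
  F7 = MIN(6, -3) = -3
  E8 = MAX(-3, 6) = 6
  A11 = 6 + 6 = 12
  H6 = 12 + 6 = 18
  E10 = MIN(18, 3) = 3
  A4 = -6 * 3 = -18
  D2 = MAX(12, -18) = 12

After the edit, cleaning proceeds:
  H5: a read changed (H12 -6->2) — executes, giving -2.
  F7: a read changed (H5 6->-2) — executes, giving -3 — identical to its old value.
  E8: a read changed (H5 6->-2) — executes, giving -2.
  A11: a read changed (H5 6->-2; E8 6->-2) — executes, giving -4.
  H6: a read changed (A11 12->-4; H5 6->-2) — executes, giving -6.
  E10: a read changed (H6 18->-6) — executes, giving -6.
  A4: a read changed (H12 -6->2; E10 3->-6) — executes, giving -12.
  D2: a read changed (A11 12->-4; A4 -18->-12) — executes, giving -4.

Demanding D2 again yields -4.
8 formula cells run: A4, A11, D2, E8, E10, F7, H5, H6.
The nodes whose values change: A4, A11, D2, E8, E10, H5, H6, H12.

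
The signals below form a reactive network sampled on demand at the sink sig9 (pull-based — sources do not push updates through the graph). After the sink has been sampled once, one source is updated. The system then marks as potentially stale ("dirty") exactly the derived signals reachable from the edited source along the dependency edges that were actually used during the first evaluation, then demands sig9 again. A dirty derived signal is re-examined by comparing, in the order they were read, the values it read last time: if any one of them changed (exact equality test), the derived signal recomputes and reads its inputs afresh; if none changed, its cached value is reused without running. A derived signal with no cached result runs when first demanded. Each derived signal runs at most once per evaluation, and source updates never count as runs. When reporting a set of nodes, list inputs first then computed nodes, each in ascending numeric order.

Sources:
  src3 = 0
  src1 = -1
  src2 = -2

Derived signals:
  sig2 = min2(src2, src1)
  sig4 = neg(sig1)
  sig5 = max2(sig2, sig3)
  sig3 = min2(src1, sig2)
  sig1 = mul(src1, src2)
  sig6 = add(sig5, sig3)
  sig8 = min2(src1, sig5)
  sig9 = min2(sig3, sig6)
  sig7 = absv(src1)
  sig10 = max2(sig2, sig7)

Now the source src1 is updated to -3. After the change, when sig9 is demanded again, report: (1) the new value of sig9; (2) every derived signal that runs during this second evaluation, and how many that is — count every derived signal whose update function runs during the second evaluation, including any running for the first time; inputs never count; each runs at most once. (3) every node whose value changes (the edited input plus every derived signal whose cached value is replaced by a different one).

sig9 now evaluates to -6.
Run set: sig2, sig3, sig5, sig6, sig9 (5 run).
Changed values: src1, sig2, sig3, sig5, sig6, sig9.

Initial pass — values computed on the first demand:
  sig2 = min2(-2, -1) = -2
  sig3 = min2(-1, -2) = -2
  sig5 = max2(-2, -2) = -2
  sig6 = add(-2, -2) = -4
  sig9 = min2(-2, -4) = -4

Second demand — change propagation:
  sig2: re-runs because src1 -1->-3; new result -3.
  sig3: re-runs because src1 -1->-3; sig2 -2->-3; new result -3.
  sig5: re-runs because sig2 -2->-3; sig3 -2->-3; new result -3.
  sig6: re-runs because sig5 -2->-3; sig3 -2->-3; new result -6.
  sig9: re-runs because sig3 -2->-3; sig6 -4->-6; new result -6.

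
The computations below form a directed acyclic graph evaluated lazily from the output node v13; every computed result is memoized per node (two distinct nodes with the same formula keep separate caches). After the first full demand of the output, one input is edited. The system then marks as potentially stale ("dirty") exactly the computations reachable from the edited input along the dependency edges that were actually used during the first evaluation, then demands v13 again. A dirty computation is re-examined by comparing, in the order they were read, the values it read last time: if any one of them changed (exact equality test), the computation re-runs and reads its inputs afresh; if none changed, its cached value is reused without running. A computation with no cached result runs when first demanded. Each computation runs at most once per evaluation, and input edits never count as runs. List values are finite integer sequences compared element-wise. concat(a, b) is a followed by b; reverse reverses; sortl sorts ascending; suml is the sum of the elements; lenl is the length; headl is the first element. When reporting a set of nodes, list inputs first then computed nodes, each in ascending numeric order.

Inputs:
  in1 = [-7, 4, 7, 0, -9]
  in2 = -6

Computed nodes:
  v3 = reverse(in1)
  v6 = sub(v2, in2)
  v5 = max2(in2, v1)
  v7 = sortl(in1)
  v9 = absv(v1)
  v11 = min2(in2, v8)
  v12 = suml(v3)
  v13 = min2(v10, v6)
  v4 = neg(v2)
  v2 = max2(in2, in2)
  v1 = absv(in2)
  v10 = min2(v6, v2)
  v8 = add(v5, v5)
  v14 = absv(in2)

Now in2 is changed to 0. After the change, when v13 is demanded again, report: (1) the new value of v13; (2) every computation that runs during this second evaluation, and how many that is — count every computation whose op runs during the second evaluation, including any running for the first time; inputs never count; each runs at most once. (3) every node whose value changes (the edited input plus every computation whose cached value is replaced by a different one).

First demand of the output computes:
  v2 = max2(-6, -6) = -6
  v6 = sub(-6, -6) = 0
  v10 = min2(0, -6) = -6
  v13 = min2(-6, 0) = -6

After the edit, cleaning proceeds:
  v2: a read changed (in2 -6->0; in2 -6->0) — executes, giving 0.
  v6: a read changed (v2 -6->0; in2 -6->0) — executes, giving 0 — identical to its old value.
  v10: a read changed (v2 -6->0) — executes, giving 0.
  v13: a read changed (v10 -6->0) — executes, giving 0.

Demanding v13 again yields 0.
4 computations run: v2, v6, v10, v13.
The nodes whose values change: in2, v2, v10, v13.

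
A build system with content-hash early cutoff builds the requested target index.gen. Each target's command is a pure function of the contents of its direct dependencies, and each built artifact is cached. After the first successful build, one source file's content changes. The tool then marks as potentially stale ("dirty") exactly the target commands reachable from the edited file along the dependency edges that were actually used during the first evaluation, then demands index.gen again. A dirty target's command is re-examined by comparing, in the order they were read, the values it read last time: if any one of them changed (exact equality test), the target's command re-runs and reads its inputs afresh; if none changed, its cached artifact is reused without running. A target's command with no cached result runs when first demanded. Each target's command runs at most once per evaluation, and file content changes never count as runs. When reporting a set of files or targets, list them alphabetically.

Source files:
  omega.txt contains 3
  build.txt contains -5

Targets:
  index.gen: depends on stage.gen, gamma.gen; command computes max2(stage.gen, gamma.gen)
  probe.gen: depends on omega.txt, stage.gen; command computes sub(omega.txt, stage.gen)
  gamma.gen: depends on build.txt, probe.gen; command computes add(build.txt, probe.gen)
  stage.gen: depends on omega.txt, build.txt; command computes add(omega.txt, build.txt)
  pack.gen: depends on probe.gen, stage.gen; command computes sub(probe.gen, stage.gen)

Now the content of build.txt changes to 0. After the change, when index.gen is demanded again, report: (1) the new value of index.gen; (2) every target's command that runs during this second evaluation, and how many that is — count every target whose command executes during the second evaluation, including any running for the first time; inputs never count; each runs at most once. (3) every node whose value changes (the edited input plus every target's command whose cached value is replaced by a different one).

First evaluation (everything demanded from the output):
  stage.gen = add(3, -5) = -2
  probe.gen = sub(3, -2) = 5
  gamma.gen = add(-5, 5) = 0
  index.gen = max2(-2, 0) = 0

Propagation after the edit:
  stage.gen: runs — build.txt -5->0; result 3.
  probe.gen: runs — stage.gen -2->3; result 0.
  gamma.gen: runs — build.txt -5->0; probe.gen 5->0; result 0 (same value as before).
  index.gen: runs — stage.gen -2->3; result 3.

New value of index.gen: 3.
Target commands that run: gamma.gen, index.gen, probe.gen, stage.gen — 4 in total.
Values that change: build.txt, index.gen, probe.gen, stage.gen.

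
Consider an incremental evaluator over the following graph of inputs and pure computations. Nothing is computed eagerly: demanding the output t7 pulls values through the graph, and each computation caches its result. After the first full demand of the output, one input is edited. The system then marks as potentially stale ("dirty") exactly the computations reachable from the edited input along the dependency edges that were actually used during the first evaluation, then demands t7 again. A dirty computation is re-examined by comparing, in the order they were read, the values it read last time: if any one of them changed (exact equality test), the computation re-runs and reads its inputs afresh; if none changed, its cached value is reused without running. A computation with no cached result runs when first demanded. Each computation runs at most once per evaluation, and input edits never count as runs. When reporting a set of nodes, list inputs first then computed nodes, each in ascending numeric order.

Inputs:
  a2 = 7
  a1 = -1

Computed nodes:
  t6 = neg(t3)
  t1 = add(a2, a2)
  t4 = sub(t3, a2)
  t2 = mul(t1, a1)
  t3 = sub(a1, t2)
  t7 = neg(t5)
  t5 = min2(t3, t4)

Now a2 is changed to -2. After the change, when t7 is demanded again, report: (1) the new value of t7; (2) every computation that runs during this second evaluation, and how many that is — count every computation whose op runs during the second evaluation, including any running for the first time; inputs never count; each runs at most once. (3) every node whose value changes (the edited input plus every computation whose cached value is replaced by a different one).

Initial pass — values computed on the first demand:
  t1 = add(7, 7) = 14
  t2 = mul(14, -1) = -14
  t3 = sub(-1, -14) = 13
  t4 = sub(13, 7) = 6
  t5 = min2(13, 6) = 6
  t7 = neg(6) = -6

Second demand — change propagation:
  t1: re-runs because a2 7->-2; a2 7->-2; new result -4.
  t2: re-runs because t1 14->-4; new result 4.
  t3: re-runs because t2 -14->4; new result -5.
  t4: re-runs because t3 13->-5; a2 7->-2; new result -3.
  t5: re-runs because t3 13->-5; t4 6->-3; new result -5.
  t7: re-runs because t5 6->-5; new result 5.

t7 now evaluates to 5.
Run set: t1, t2, t3, t4, t5, t7 (6 run).
Changed values: a2, t1, t2, t3, t4, t5, t7.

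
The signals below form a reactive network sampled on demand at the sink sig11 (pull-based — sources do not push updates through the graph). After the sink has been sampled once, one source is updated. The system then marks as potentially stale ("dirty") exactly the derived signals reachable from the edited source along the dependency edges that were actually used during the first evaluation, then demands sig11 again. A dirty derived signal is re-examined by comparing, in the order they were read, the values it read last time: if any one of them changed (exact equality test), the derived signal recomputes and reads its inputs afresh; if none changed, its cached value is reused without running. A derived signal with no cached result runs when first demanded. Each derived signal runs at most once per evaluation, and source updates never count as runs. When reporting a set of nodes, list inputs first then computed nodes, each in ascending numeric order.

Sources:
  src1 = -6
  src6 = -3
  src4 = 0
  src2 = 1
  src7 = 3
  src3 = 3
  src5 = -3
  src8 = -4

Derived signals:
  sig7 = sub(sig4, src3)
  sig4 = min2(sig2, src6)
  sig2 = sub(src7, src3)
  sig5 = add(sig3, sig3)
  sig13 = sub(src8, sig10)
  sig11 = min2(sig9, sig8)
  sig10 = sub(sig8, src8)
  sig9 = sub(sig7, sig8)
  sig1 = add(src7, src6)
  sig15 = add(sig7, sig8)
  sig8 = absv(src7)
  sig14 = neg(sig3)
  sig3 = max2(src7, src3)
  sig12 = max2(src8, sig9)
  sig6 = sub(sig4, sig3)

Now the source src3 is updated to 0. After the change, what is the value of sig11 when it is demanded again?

sig11 now evaluates to -6.

Initial pass — values computed on the first demand:
  sig2 = sub(3, 3) = 0
  sig4 = min2(0, -3) = -3
  sig7 = sub(-3, 3) = -6
  sig8 = absv(3) = 3
  sig9 = sub(-6, 3) = -9
  sig11 = min2(-9, 3) = -9

Second demand — change propagation:
  sig2: re-runs because src3 3->0; new result 3.
  sig4: re-runs because sig2 0->3; new result -3 (unchanged).
  sig7: re-runs because src3 3->0; new result -3.
  sig9: re-runs because sig7 -6->-3; new result -6.
  sig11: re-runs because sig9 -9->-6; new result -6.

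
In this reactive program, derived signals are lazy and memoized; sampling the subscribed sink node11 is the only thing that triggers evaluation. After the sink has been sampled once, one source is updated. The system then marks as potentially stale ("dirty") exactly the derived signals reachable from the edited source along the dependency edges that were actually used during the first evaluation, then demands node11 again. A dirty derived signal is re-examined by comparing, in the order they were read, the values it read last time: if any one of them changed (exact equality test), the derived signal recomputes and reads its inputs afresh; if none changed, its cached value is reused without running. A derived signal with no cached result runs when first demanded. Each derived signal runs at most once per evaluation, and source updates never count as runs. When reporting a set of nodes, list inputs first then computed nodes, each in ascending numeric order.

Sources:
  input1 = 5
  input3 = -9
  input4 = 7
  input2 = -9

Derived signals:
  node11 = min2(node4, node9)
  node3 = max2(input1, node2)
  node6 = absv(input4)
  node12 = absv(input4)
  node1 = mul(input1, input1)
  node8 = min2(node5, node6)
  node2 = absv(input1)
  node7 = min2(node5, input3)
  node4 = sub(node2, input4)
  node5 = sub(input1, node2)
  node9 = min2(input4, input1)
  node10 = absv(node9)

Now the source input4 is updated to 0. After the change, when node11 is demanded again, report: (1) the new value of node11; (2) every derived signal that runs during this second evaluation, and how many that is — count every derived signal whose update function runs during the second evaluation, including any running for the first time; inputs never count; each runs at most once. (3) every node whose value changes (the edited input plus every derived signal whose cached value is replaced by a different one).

Demanding node11 again yields 0.
3 derived signals run: node4, node9, node11.
The nodes whose values change: input4, node4, node9, node11.

First demand of the output computes:
  node2 = absv(5) = 5
  node4 = sub(5, 7) = -2
  node9 = min2(7, 5) = 5
  node11 = min2(-2, 5) = -2

After the edit, cleaning proceeds:
  node4: a read changed (input4 7->0) — executes, giving 5.
  node9: a read changed (input4 7->0) — executes, giving 0.
  node11: a read changed (node4 -2->5; node9 5->0) — executes, giving 0.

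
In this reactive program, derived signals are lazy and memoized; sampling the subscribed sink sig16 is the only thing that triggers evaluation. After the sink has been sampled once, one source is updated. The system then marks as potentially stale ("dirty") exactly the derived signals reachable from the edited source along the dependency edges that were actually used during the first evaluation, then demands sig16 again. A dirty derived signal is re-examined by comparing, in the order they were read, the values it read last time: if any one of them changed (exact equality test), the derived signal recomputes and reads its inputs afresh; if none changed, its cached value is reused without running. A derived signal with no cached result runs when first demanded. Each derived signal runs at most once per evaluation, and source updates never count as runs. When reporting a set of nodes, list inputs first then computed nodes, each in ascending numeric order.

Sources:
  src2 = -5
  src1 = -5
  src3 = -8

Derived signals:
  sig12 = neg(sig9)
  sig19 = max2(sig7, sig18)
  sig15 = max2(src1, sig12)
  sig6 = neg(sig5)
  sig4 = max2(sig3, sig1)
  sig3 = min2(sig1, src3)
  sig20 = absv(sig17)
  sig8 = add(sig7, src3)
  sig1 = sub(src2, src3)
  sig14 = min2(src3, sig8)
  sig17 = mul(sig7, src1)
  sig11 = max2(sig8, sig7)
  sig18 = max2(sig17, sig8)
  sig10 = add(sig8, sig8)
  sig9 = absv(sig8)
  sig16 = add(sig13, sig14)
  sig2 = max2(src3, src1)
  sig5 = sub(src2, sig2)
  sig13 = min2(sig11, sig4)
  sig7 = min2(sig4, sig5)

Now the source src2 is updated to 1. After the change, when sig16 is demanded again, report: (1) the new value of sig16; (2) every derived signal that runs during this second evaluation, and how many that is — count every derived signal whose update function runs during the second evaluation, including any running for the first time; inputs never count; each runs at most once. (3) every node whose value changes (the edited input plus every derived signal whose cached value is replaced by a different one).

First demand of the output computes:
  sig1 = sub(-5, -8) = 3
  sig2 = max2(-8, -5) = -5
  sig3 = min2(3, -8) = -8
  sig4 = max2(-8, 3) = 3
  sig5 = sub(-5, -5) = 0
  sig7 = min2(3, 0) = 0
  sig8 = add(0, -8) = -8
  sig11 = max2(-8, 0) = 0
  sig13 = min2(0, 3) = 0
  sig14 = min2(-8, -8) = -8
  sig16 = add(0, -8) = -8

After the edit, cleaning proceeds:
  sig1: a read changed (src2 -5->1) — executes, giving 9.
  sig3: a read changed (sig1 3->9) — executes, giving -8 — identical to its old value.
  sig4: a read changed (sig1 3->9) — executes, giving 9.
  sig5: a read changed (src2 -5->1) — executes, giving 6.
  sig7: a read changed (sig4 3->9; sig5 0->6) — executes, giving 6.
  sig8: a read changed (sig7 0->6) — executes, giving -2.
  sig11: a read changed (sig8 -8->-2; sig7 0->6) — executes, giving 6.
  sig13: a read changed (sig11 0->6; sig4 3->9) — executes, giving 6.
  sig14: a read changed (sig8 -8->-2) — executes, giving -8 — identical to its old value.
  sig16: a read changed (sig13 0->6) — executes, giving -2.

Demanding sig16 again yields -2.
10 derived signals run: sig1, sig3, sig4, sig5, sig7, sig8, sig11, sig13, sig14, sig16.
The nodes whose values change: src2, sig1, sig4, sig5, sig7, sig8, sig11, sig13, sig16.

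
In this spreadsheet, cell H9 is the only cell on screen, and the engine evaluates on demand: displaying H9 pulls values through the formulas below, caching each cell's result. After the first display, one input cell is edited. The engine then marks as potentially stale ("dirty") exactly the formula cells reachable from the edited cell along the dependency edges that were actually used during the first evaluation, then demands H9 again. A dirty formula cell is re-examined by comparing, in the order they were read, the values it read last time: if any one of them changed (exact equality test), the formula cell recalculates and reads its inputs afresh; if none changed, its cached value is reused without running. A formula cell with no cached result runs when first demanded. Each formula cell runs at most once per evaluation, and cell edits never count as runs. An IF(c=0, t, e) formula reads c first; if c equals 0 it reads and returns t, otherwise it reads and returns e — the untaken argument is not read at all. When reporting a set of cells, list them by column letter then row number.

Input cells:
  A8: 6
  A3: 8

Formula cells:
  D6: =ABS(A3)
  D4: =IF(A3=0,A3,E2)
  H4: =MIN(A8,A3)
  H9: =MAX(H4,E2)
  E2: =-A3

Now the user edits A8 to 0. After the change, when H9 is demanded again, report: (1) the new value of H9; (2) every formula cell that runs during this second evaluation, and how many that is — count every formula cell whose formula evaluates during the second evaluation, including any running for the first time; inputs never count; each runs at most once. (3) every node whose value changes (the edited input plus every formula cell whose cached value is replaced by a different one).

H9 now evaluates to 0.
Run set: H4, H9 (2 run).
Changed values: A8, H4, H9.

Initial pass — values computed on the first demand:
  E2 = -(8) = -8
  H4 = MIN(6, 8) = 6
  H9 = MAX(6, -8) = 6

Second demand — change propagation:
  H4: re-runs because A8 6->0; new result 0.
  H9: re-runs because H4 6->0; new result 0.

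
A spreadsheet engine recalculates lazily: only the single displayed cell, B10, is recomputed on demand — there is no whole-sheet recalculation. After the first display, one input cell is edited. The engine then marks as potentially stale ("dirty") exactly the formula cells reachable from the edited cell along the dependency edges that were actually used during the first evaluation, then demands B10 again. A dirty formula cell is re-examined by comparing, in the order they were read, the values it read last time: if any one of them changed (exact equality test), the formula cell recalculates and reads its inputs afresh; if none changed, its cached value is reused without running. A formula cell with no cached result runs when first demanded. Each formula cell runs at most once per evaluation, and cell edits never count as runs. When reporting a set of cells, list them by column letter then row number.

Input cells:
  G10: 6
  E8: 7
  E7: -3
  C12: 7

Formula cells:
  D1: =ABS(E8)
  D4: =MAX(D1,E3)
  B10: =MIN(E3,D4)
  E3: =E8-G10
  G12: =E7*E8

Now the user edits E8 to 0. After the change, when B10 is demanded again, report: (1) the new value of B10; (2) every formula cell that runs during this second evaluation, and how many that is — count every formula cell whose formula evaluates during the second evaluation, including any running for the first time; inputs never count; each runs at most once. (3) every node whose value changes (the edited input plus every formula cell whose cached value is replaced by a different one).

First evaluation (everything demanded from the output):
  D1 = ABS(7) = 7
  E3 = 7 - 6 = 1
  D4 = MAX(7, 1) = 7
  B10 = MIN(1, 7) = 1

Propagation after the edit:
  D1: runs — E8 7->0; result 0.
  E3: runs — E8 7->0; result -6.
  D4: runs — D1 7->0; E3 1->-6; result 0.
  B10: runs — E3 1->-6; D4 7->0; result -6.

New value of B10: -6.
Formula cells that run: B10, D1, D4, E3 — 4 in total.
Values that change: B10, D1, D4, E3, E8.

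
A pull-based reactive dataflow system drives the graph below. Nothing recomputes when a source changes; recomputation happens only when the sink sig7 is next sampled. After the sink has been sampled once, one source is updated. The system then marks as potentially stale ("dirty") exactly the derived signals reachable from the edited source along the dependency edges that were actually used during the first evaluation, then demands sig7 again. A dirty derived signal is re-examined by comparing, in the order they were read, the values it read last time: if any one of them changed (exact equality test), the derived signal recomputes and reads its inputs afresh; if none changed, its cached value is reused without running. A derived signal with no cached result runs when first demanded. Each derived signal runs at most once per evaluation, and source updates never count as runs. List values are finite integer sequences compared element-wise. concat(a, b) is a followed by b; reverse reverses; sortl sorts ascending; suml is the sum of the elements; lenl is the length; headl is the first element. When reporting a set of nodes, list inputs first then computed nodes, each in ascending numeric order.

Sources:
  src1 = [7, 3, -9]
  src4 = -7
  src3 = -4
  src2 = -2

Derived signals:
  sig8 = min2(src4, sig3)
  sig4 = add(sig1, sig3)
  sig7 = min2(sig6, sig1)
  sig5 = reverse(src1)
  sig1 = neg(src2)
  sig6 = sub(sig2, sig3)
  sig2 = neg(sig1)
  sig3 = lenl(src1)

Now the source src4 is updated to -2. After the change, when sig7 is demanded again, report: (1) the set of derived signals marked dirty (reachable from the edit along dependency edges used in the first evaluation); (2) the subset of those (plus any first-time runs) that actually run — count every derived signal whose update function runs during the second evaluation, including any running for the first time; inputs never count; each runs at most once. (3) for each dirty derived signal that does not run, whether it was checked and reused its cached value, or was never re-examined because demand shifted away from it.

First evaluation (everything demanded from the output):
  sig1 = neg(-2) = 2
  sig2 = neg(2) = -2
  sig3 = lenl([7, 3, -9]) = 3
  sig6 = sub(-2, 3) = -5
  sig7 = min2(-5, 2) = -5

Propagation after the edit:
  src4 feeds no computation that the output demands — nothing is marked dirty and nothing runs.

Key observation: src4 is never demanded by the output, so the edit triggers no recomputation at all.

Marked dirty: none.
Derived signals that run: none — 0 in total.
Every dirty derived signal ran.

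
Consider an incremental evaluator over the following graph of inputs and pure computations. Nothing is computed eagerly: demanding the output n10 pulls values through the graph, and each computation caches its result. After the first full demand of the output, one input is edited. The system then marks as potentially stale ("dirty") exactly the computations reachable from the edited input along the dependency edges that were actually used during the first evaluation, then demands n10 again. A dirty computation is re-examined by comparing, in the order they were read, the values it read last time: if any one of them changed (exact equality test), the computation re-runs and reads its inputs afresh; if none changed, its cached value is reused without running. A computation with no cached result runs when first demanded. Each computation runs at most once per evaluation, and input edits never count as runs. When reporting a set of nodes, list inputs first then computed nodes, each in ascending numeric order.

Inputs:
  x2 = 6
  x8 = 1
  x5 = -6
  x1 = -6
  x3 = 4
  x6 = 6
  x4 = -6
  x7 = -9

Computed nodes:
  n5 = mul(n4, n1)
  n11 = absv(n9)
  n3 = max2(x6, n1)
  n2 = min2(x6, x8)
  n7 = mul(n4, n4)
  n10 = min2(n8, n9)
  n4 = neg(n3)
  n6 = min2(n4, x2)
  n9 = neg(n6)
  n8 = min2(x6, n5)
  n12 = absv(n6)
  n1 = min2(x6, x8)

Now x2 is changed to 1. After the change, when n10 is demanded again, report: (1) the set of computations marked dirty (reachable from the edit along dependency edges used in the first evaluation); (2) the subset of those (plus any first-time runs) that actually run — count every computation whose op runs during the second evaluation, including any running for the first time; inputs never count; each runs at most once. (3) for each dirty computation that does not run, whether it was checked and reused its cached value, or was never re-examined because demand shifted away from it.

Dirty set: n6, n9, n10.
Run set: n6 (1 run).
Re-examined without running (cache reused): n9, n10.
The important point: n6 recomputes to an identical value, and the output ends up unchanged.

Initial pass — values computed on the first demand:
  n1 = min2(6, 1) = 1
  n3 = max2(6, 1) = 6
  n4 = neg(6) = -6
  n5 = mul(-6, 1) = -6
  n6 = min2(-6, 6) = -6
  n8 = min2(6, -6) = -6
  n9 = neg(-6) = 6
  n10 = min2(-6, 6) = -6

Second demand — change propagation:
  n6: re-runs because x2 6->1; new result -6 (unchanged).
  n9: re-examined; everything it read last time is the same (n6 unchanged) — cache 6 kept, no run.
  n10: re-examined; everything it read last time is the same (n8 unchanged, n9 unchanged) — cache -6 kept, no run.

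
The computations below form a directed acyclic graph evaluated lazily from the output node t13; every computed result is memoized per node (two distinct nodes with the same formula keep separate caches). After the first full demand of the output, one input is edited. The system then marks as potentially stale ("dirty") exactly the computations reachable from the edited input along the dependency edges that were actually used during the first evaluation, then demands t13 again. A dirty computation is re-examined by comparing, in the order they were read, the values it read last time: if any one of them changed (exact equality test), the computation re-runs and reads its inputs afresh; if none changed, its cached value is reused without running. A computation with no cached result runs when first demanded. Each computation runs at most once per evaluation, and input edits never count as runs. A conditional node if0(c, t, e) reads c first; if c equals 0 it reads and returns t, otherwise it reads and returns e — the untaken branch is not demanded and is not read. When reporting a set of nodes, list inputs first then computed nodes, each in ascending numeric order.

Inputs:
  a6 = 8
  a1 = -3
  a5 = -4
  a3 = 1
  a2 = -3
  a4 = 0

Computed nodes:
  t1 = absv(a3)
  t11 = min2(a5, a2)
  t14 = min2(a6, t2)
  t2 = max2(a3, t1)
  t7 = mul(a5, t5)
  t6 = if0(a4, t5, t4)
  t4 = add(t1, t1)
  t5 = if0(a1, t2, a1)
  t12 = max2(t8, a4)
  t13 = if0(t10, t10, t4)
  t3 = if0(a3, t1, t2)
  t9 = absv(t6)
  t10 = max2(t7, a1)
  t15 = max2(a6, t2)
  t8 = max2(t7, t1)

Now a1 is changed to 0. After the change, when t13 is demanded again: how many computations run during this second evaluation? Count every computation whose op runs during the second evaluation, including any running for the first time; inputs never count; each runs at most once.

5 computations run: t2, t5, t7, t10, t13.
Note the branch switch — t2 had no cache and runs now for the first time.

First demand of the output computes:
  t1 = absv(1) = 1
  t4 = add(1, 1) = 2
  t5 = if0(a1=-3 -> else branch a1) = -3
  t7 = mul(-4, -3) = 12
  t10 = max2(12, -3) = 12
  t13 = if0(t10=12 -> else branch t4) = 2

After the edit, cleaning proceeds:
  t2: had never run; runs now, result 1.
  t5: a read changed (a1 -3->0; a1 -3->0) — executes, giving 1.
  t7: a read changed (t5 -3->1) — executes, giving -4.
  t10: a read changed (t7 12->-4; a1 -3->0) — executes, giving 0.
  t13: a read changed (t10 12->0) — executes, giving 0.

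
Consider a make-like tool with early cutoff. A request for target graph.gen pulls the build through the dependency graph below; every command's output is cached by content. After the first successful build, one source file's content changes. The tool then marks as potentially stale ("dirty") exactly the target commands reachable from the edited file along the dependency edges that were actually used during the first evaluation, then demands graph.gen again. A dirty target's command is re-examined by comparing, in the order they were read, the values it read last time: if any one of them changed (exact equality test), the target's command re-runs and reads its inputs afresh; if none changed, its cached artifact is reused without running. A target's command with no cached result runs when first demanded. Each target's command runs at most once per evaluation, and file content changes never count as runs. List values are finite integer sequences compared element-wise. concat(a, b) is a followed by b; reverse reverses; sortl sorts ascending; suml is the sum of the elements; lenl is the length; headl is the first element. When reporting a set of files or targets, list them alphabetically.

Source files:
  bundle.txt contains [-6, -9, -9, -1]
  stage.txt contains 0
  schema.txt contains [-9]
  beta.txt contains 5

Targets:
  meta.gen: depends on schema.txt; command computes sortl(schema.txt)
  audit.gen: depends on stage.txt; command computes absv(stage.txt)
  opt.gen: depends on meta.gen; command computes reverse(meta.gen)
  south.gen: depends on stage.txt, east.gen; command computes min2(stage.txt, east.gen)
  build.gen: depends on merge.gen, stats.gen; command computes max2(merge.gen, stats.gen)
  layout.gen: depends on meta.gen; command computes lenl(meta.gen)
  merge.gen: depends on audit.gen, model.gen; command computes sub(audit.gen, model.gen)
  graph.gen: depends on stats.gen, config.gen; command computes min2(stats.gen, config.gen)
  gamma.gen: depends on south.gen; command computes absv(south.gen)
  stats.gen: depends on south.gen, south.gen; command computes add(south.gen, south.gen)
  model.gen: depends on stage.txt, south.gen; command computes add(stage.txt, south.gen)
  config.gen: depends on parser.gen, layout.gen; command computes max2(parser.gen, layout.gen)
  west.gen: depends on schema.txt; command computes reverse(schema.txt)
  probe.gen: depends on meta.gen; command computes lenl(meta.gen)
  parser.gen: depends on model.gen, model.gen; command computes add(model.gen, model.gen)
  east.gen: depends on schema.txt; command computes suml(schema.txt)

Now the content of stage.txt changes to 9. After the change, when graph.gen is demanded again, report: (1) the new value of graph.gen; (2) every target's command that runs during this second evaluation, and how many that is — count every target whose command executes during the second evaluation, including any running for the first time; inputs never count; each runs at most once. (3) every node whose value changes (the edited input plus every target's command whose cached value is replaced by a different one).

First demand of the output computes:
  east.gen = suml([-9]) = -9
  meta.gen = sortl([-9]) = [-9]
  layout.gen = lenl([-9]) = 1
  south.gen = min2(0, -9) = -9
  model.gen = add(0, -9) = -9
  parser.gen = add(-9, -9) = -18
  config.gen = max2(-18, 1) = 1
  stats.gen = add(-9, -9) = -18
  graph.gen = min2(-18, 1) = -18

After the edit, cleaning proceeds:
  south.gen: a read changed (stage.txt 0->9) — executes, giving -9 — identical to its old value.
  model.gen: a read changed (stage.txt 0->9) — executes, giving 0.
  parser.gen: a read changed (model.gen -9->0; model.gen -9->0) — executes, giving 0.
  config.gen: a read changed (parser.gen -18->0) — executes, giving 1 — identical to its old value.
  stats.gen: dirty, but its reads are unchanged (south.gen unchanged, south.gen unchanged); cached -18 stands.
  graph.gen: dirty, but its reads are unchanged (stats.gen unchanged, config.gen unchanged); cached -18 stands.

Note where the cutoff bites: stats.gen is checked, finds nothing changed, and keeps its cache.

Demanding graph.gen again yields -18.
4 target commands run: config.gen, model.gen, parser.gen, south.gen.
The nodes whose values change: model.gen, parser.gen, stage.txt.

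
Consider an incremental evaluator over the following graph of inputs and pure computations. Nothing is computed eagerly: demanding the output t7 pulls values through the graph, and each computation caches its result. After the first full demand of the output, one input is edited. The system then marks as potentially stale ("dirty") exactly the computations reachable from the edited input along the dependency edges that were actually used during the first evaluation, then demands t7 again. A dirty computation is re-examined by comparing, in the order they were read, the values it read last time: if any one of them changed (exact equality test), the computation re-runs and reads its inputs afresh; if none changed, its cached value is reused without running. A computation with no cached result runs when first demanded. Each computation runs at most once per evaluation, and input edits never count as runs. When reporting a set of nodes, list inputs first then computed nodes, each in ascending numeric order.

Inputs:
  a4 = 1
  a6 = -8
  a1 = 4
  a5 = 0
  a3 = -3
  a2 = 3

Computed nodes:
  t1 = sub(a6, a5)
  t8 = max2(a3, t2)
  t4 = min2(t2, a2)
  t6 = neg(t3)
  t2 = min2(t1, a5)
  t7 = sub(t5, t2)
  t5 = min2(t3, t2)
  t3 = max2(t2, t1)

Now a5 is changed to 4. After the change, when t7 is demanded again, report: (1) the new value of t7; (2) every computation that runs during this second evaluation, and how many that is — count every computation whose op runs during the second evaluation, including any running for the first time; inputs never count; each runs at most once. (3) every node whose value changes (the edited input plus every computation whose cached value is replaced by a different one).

t7 now evaluates to 0.
Run set: t1, t2, t3, t5, t7 (5 run).
Changed values: a5, t1, t2, t3, t5.

Initial pass — values computed on the first demand:
  t1 = sub(-8, 0) = -8
  t2 = min2(-8, 0) = -8
  t3 = max2(-8, -8) = -8
  t5 = min2(-8, -8) = -8
  t7 = sub(-8, -8) = 0

Second demand — change propagation:
  t1: re-runs because a5 0->4; new result -12.
  t2: re-runs because t1 -8->-12; a5 0->4; new result -12.
  t3: re-runs because t2 -8->-12; t1 -8->-12; new result -12.
  t5: re-runs because t3 -8->-12; t2 -8->-12; new result -12.
  t7: re-runs because t5 -8->-12; t2 -8->-12; new result 0 (unchanged).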